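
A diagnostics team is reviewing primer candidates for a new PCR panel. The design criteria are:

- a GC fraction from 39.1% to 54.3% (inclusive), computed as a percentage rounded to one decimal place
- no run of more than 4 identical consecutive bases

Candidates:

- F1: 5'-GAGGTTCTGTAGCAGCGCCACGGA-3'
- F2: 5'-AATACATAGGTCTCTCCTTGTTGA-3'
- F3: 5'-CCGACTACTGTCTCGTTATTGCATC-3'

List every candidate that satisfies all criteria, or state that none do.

F1 (24 nt, A=5 T=4 G=9 C=6): GC 15/24 = 62.5%, outside 39.1–54.3% ✗; longest run = 2 ✓ — fails.
F2 (24 nt, A=6 T=9 G=4 C=5): GC 9/24 = 37.5%, outside 39.1–54.3% ✗; longest run = 2 ✓ — fails.
F3 (25 nt, A=4 T=9 G=4 C=8): GC 12/25 = 48.0% ✓; longest run = 2 ✓ — passes.

F3 only.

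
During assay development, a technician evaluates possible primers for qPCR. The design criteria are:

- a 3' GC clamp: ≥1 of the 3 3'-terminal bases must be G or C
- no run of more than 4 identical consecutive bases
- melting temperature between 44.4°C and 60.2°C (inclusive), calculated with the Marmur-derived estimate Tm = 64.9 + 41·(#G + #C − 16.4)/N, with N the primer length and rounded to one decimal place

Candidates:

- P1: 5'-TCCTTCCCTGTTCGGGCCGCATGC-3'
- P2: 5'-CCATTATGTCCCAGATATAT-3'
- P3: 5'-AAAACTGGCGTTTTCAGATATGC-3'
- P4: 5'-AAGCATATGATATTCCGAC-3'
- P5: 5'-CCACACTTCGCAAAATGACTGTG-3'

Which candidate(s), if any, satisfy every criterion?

P3, P4 and P5.

P1 (24 nt, A=1 T=7 G=6 C=10): 3' end TGC has 2 G/C ✓; longest run = 3 ✓; Tm = 64.9 + 41·(16 − 16.4)/24 = 64.2°C, outside 44.4–60.2°C ✗ — fails.
P2 (20 nt, A=6 T=7 G=2 C=5): 3' end TAT has 0 G/C, need ≥1 ✗; longest run = 3 ✓; Tm = 64.9 + 41·(7 − 16.4)/20 = 45.6°C ✓ — fails.
P3 (23 nt, A=7 T=7 G=5 C=4): 3' end TGC has 2 G/C ✓; longest run = 4 ✓; Tm = 64.9 + 41·(9 − 16.4)/23 = 51.7°C ✓ — passes.
P4 (19 nt, A=7 T=5 G=3 C=4): 3' end GAC has 2 G/C ✓; longest run = 2 ✓; Tm = 64.9 + 41·(7 − 16.4)/19 = 44.6°C ✓ — passes.
P5 (23 nt, A=7 T=5 G=4 C=7): 3' end GTG has 2 G/C ✓; longest run = 4 ✓; Tm = 64.9 + 41·(11 − 16.4)/23 = 55.3°C ✓ — passes.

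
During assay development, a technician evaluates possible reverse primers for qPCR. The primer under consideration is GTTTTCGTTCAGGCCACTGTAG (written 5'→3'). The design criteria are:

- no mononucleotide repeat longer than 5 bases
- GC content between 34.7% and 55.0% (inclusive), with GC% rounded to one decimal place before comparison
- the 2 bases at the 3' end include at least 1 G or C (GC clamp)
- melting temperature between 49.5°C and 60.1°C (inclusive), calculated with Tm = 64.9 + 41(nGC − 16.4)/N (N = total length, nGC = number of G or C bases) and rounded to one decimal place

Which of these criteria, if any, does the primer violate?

Base counts: A=3, T=8, G=6, C=5 (length 22).
homopolymer run: longest run = 4 ✓
GC content: GC 11/22 = 50.0% ✓
GC clamp: 3' end AG has 1 G/C ✓
Tm: Tm = 64.9 + 41·(11 − 16.4)/22 = 54.8°C ✓

Meets all criteria.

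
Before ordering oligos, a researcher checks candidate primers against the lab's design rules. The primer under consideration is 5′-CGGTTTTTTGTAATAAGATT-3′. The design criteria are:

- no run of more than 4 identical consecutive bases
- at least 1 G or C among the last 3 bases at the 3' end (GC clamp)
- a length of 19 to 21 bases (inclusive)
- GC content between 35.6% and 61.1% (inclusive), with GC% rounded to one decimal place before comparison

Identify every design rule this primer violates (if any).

Base counts: A=5, T=10, G=4, C=1 (length 20).
homopolymer run: longest run = 6, exceeds 4 ✗
GC clamp: 3' end ATT has 0 G/C, need ≥1 ✗
length: length 20 ✓
GC content: GC 5/20 = 25.0%, outside 35.6–61.1% ✗

Fails: homopolymer run, GC clamp, GC content.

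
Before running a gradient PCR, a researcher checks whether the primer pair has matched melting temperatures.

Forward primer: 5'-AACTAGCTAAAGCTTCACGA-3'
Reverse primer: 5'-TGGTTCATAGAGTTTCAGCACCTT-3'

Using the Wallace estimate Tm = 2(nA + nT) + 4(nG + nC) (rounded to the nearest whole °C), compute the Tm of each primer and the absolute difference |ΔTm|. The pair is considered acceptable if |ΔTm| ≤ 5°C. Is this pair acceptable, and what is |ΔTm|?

|ΔTm| = 12°C; the pair is not acceptable.

Forward: A=8 T=4 G=3 C=5 → Tm = 2·12 + 4·8 = 56°C.
Reverse: A=5 T=9 G=5 C=5 → Tm = 2·14 + 4·10 = 68°C.
|ΔTm| = |56 − 68| = 12°C, > 5°C.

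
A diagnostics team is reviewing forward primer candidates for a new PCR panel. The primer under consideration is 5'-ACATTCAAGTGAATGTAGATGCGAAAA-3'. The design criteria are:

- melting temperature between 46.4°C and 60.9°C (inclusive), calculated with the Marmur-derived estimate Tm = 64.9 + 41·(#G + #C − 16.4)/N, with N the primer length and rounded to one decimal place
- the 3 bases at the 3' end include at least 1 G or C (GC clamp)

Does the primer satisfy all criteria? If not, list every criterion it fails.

Base counts: A=12, T=6, G=6, C=3 (length 27).
Tm: Tm = 64.9 + 41·(9 − 16.4)/27 = 53.7°C ✓
GC clamp: 3' end AAA has 0 G/C, need ≥1 ✗

Fails: GC clamp.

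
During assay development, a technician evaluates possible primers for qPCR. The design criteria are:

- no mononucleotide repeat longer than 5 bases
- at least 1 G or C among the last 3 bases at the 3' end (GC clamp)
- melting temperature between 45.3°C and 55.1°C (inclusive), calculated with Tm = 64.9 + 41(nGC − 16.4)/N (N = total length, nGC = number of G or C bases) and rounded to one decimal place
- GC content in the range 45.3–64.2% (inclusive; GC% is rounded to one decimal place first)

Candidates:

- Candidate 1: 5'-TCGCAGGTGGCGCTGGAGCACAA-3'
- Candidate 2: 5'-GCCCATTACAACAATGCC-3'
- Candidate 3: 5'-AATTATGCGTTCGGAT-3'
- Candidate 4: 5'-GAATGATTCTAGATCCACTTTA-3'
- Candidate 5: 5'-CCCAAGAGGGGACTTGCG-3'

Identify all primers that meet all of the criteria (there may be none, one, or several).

Candidate 2 only.

Candidate 1 (23 nt, A=5 T=3 G=9 C=6): longest run = 2 ✓; 3' end CAA has 1 G/C ✓; Tm = 64.9 + 41·(15 − 16.4)/23 = 62.4°C, outside 45.3–55.1°C ✗; GC 15/23 = 65.2%, outside 45.3–64.2% ✗ — fails.
Candidate 2 (18 nt, A=6 T=3 G=2 C=7): longest run = 3 ✓; 3' end GCC has 3 G/C ✓; Tm = 64.9 + 41·(9 − 16.4)/18 = 48.0°C ✓; GC 9/18 = 50.0% ✓ — passes.
Candidate 3 (16 nt, A=4 T=6 G=4 C=2): longest run = 2 ✓; 3' end GAT has 1 G/C ✓; Tm = 64.9 + 41·(6 − 16.4)/16 = 38.3°C, outside 45.3–55.1°C ✗; GC 6/16 = 37.5%, outside 45.3–64.2% ✗ — fails.
Candidate 4 (22 nt, A=7 T=8 G=3 C=4): longest run = 3 ✓; 3' end TTA has 0 G/C, need ≥1 ✗; Tm = 64.9 + 41·(7 − 16.4)/22 = 47.4°C ✓; GC 7/22 = 31.8%, outside 45.3–64.2% ✗ — fails.
Candidate 5 (18 nt, A=4 T=2 G=7 C=5): longest run = 4 ✓; 3' end GCG has 3 G/C ✓; Tm = 64.9 + 41·(12 − 16.4)/18 = 54.9°C ✓; GC 12/18 = 66.7%, outside 45.3–64.2% ✗ — fails.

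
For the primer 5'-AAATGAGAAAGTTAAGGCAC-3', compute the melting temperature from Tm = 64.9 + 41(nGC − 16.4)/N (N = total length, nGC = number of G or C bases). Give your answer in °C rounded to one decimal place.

45.6°C

Base counts: A=10, T=3, G=5, C=2; G+C = 7, N = 20.
Tm = 64.9 + 41·(7 − 16.4)/20 = 64.9 + -385.40/20 = 45.6°C.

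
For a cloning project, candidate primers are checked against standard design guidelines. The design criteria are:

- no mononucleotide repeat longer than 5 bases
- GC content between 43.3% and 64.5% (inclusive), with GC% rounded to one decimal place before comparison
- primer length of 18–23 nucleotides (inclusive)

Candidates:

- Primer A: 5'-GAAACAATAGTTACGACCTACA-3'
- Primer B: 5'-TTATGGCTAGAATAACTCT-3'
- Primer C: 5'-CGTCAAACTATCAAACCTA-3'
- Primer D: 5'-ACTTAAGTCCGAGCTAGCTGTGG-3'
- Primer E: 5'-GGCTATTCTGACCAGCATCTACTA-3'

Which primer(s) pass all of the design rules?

Primer D only.

Primer A (22 nt, A=10 T=4 G=3 C=5): longest run = 3 ✓; GC 8/22 = 36.4%, outside 43.3–64.5% ✗; length 22 ✓ — fails.
Primer B (19 nt, A=6 T=7 G=3 C=3): longest run = 2 ✓; GC 6/19 = 31.6%, outside 43.3–64.5% ✗; length 19 ✓ — fails.
Primer C (19 nt, A=8 T=4 G=1 C=6): longest run = 3 ✓; GC 7/19 = 36.8%, outside 43.3–64.5% ✗; length 19 ✓ — fails.
Primer D (23 nt, A=5 T=6 G=7 C=5): longest run = 2 ✓; GC 12/23 = 52.2% ✓; length 23 ✓ — passes.
Primer E (24 nt, A=6 T=7 G=4 C=7): longest run = 2 ✓; GC 11/24 = 45.8% ✓; length 24, outside 18–23 ✗ — fails.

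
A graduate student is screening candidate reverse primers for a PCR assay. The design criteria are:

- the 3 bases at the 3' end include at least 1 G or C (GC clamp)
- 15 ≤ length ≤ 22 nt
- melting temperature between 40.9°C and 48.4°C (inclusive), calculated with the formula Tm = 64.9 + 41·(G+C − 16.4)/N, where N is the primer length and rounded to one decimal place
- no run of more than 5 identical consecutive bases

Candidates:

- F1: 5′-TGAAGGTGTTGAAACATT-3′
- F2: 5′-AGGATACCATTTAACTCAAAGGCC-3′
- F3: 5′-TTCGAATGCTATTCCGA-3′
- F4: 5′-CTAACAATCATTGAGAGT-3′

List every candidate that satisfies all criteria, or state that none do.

F3 and F4.

F1 (18 nt, A=6 T=6 G=5 C=1): 3' end ATT has 0 G/C, need ≥1 ✗; length 18 ✓; Tm = 64.9 + 41·(6 − 16.4)/18 = 41.2°C ✓; longest run = 3 ✓ — fails.
F2 (24 nt, A=9 T=5 G=4 C=6): 3' end GCC has 3 G/C ✓; length 24, outside 15–22 ✗; Tm = 64.9 + 41·(10 − 16.4)/24 = 54.0°C, outside 40.9–48.4°C ✗; longest run = 3 ✓ — fails.
F3 (17 nt, A=4 T=6 G=3 C=4): 3' end CGA has 2 G/C ✓; length 17 ✓; Tm = 64.9 + 41·(7 − 16.4)/17 = 42.2°C ✓; longest run = 2 ✓ — passes.
F4 (18 nt, A=7 T=5 G=3 C=3): 3' end AGT has 1 G/C ✓; length 18 ✓; Tm = 64.9 + 41·(6 − 16.4)/18 = 41.2°C ✓; longest run = 2 ✓ — passes.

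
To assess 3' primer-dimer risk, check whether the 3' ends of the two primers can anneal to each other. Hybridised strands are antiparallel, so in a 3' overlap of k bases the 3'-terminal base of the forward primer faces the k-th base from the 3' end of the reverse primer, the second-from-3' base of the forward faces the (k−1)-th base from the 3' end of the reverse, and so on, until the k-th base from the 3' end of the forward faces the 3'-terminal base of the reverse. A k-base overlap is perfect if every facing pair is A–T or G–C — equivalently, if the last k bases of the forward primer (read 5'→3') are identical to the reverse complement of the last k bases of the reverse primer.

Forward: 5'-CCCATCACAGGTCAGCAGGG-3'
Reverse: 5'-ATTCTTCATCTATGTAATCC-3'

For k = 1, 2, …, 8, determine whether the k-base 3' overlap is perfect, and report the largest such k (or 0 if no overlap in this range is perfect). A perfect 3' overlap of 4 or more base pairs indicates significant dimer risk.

Longest perfect overlap: 2 complementary base pairs; below the dimer-risk threshold (threshold 4).

Last 8 bases (5'→3') — forward …CAGCAGGG, reverse …TGTAATCC.
Reverse complement of the reverse primer's last 8 bases: GGATTACA; its first k bases are the reverse complement of the reverse primer's last k bases, so a perfect k-base overlap needs the forward primer's last k bases to equal them.
Comparing (forward last k vs required): k=1: G vs G ✓; k=2: GG vs GG ✓; k=3: GGG vs GGA ✗; k=4: AGGG vs GGAT ✗; k=5: CAGGG vs GGATT ✗; k=6: GCAGGG vs GGATTA ✗; k=7: AGCAGGG vs GGATTAC ✗; k=8: CAGCAGGG vs GGATTACA ✗.
Perfect overlaps at k = 1, 2; the largest is 2.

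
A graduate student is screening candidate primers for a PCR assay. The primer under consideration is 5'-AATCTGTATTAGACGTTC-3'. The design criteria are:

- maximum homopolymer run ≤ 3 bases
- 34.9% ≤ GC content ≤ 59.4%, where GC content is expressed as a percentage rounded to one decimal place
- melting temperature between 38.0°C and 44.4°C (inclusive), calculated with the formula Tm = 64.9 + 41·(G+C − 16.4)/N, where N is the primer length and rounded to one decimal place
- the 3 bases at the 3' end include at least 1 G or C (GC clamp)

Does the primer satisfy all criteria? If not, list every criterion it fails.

Base counts: A=5, T=7, G=3, C=3 (length 18).
homopolymer run: longest run = 2 ✓
GC content: GC 6/18 = 33.3%, outside 34.9–59.4% ✗
Tm: Tm = 64.9 + 41·(6 − 16.4)/18 = 41.2°C ✓
GC clamp: 3' end TTC has 1 G/C ✓

Fails: GC content.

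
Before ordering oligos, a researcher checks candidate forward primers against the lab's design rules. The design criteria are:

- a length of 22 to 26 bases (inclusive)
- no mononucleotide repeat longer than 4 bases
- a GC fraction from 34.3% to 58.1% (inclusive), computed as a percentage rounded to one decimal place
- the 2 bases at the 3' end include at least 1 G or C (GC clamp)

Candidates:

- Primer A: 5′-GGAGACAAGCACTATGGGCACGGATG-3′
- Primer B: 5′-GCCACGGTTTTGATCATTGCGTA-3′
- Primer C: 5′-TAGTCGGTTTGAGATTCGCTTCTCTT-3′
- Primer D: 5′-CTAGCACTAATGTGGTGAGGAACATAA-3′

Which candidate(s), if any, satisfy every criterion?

Primer A only.

Primer A (26 nt, A=8 T=3 G=10 C=5): length 26 ✓; longest run = 3 ✓; GC 15/26 = 57.7% ✓; 3' end TG has 1 G/C ✓ — passes.
Primer B (23 nt, A=4 T=8 G=6 C=5): length 23 ✓; longest run = 4 ✓; GC 11/23 = 47.8% ✓; 3' end TA has 0 G/C, need ≥1 ✗ — fails.
Primer C (26 nt, A=3 T=12 G=6 C=5): length 26 ✓; longest run = 3 ✓; GC 11/26 = 42.3% ✓; 3' end TT has 0 G/C, need ≥1 ✗ — fails.
Primer D (27 nt, A=10 T=6 G=7 C=4): length 27, outside 22–26 ✗; longest run = 2 ✓; GC 11/27 = 40.7% ✓; 3' end AA has 0 G/C, need ≥1 ✗ — fails.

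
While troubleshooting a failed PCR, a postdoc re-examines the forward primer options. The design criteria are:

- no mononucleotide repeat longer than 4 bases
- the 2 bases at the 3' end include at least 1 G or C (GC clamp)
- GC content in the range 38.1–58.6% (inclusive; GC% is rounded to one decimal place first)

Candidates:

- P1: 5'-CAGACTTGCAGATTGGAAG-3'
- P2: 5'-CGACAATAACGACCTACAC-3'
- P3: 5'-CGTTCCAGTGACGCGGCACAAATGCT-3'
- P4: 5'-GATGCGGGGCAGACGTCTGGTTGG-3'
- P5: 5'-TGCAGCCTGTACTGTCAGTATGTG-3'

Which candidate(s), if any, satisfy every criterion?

P1, P2, P3 and P5.

P1 (19 nt, A=6 T=4 G=6 C=3): longest run = 2 ✓; 3' end AG has 1 G/C ✓; GC 9/19 = 47.4% ✓ — passes.
P2 (19 nt, A=8 T=2 G=2 C=7): longest run = 2 ✓; 3' end AC has 1 G/C ✓; GC 9/19 = 47.4% ✓ — passes.
P3 (26 nt, A=6 T=5 G=7 C=8): longest run = 3 ✓; 3' end CT has 1 G/C ✓; GC 15/26 = 57.7% ✓ — passes.
P4 (24 nt, A=3 T=5 G=12 C=4): longest run = 4 ✓; 3' end GG has 2 G/C ✓; GC 16/24 = 66.7%, outside 38.1–58.6% ✗ — fails.
P5 (24 nt, A=4 T=8 G=7 C=5): longest run = 2 ✓; 3' end TG has 1 G/C ✓; GC 12/24 = 50.0% ✓ — passes.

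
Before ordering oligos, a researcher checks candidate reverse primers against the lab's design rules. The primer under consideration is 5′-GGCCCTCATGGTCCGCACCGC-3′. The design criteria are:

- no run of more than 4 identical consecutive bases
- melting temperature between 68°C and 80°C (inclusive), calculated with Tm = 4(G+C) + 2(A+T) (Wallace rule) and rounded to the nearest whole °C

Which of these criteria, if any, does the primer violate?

Base counts: A=2, T=3, G=6, C=10 (length 21).
homopolymer run: longest run = 3 ✓
Tm: Tm = 2·5 + 4·16 = 74°C ✓

Meets all criteria.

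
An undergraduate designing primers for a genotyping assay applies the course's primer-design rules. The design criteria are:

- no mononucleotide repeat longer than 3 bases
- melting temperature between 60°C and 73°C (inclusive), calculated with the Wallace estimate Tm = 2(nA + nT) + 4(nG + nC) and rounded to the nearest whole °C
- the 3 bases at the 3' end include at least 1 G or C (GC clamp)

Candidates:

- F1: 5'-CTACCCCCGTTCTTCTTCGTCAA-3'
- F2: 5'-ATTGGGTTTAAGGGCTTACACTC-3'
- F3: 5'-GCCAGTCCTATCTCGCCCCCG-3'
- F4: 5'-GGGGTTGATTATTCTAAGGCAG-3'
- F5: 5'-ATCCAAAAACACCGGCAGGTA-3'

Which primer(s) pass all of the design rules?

F1 (23 nt, A=3 T=8 G=2 C=10): longest run = 5, exceeds 3 ✗; Tm = 2·11 + 4·12 = 70°C ✓; 3' end CAA has 1 G/C ✓ — fails.
F2 (23 nt, A=5 T=8 G=6 C=4): longest run = 3 ✓; Tm = 2·13 + 4·10 = 66°C ✓; 3' end CTC has 2 G/C ✓ — passes.
F3 (21 nt, A=2 T=4 G=4 C=11): longest run = 5, exceeds 3 ✗; Tm = 2·6 + 4·15 = 72°C ✓; 3' end CCG has 3 G/C ✓ — fails.
F4 (22 nt, A=5 T=7 G=8 C=2): longest run = 4, exceeds 3 ✗; Tm = 2·12 + 4·10 = 64°C ✓; 3' end CAG has 2 G/C ✓ — fails.
F5 (21 nt, A=9 T=2 G=4 C=6): longest run = 5, exceeds 3 ✗; Tm = 2·11 + 4·10 = 62°C ✓; 3' end GTA has 1 G/C ✓ — fails.

F2 only.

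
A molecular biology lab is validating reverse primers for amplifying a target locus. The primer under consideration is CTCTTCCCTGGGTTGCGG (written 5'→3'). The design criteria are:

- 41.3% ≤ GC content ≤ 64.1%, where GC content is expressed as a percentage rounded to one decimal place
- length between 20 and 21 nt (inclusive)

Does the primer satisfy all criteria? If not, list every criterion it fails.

Base counts: A=0, T=6, G=6, C=6 (length 18).
GC content: GC 12/18 = 66.7%, outside 41.3–64.1% ✗
length: length 18, outside 20–21 ✗

Fails: GC content, length.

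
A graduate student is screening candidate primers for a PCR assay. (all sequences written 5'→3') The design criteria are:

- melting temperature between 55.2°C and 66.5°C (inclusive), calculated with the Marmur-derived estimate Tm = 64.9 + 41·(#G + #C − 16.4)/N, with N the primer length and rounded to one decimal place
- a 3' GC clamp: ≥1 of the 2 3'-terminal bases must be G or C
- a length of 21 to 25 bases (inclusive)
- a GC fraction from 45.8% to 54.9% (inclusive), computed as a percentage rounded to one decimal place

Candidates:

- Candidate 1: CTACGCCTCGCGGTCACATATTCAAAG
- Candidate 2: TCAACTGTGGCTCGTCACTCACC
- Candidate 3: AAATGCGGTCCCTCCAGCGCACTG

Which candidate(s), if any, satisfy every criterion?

Candidate 1 (27 nt, A=7 T=6 G=5 C=9): Tm = 64.9 + 41·(14 − 16.4)/27 = 61.3°C ✓; 3' end AG has 1 G/C ✓; length 27, outside 21–25 ✗; GC 14/27 = 51.9% ✓ — fails.
Candidate 2 (23 nt, A=4 T=6 G=4 C=9): Tm = 64.9 + 41·(13 − 16.4)/23 = 58.8°C ✓; 3' end CC has 2 G/C ✓; length 23 ✓; GC 13/23 = 56.5%, outside 45.8–54.9% ✗ — fails.
Candidate 3 (24 nt, A=5 T=4 G=6 C=9): Tm = 64.9 + 41·(15 − 16.4)/24 = 62.5°C ✓; 3' end TG has 1 G/C ✓; length 24 ✓; GC 15/24 = 62.5%, outside 45.8–54.9% ✗ — fails.

None of the candidates satisfy all criteria.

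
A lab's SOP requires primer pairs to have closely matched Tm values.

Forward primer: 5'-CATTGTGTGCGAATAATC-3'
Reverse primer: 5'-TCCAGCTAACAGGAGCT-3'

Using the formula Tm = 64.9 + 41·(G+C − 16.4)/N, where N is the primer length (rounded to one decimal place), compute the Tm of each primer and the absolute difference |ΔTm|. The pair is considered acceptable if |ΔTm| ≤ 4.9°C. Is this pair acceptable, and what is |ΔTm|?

Forward: G+C = 7, N = 18 → Tm = 64.9 + 41·(7 − 16.4)/18 = 43.5°C.
Reverse: G+C = 9, N = 17 → Tm = 64.9 + 41·(9 − 16.4)/17 = 47.1°C.
|ΔTm| = |43.5 − 47.1| = 3.6°C, ≤ 4.9°C.

|ΔTm| = 3.6°C; the pair is acceptable.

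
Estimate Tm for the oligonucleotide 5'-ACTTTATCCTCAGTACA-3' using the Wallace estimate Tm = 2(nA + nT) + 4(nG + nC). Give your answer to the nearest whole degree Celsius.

Base counts: A=5, T=6, G=1, C=5 (length 17).
Tm = 2·(5+6) + 4·(1+5) = 2·11 + 4·6 = 22 + 24 = 46°C.

46°C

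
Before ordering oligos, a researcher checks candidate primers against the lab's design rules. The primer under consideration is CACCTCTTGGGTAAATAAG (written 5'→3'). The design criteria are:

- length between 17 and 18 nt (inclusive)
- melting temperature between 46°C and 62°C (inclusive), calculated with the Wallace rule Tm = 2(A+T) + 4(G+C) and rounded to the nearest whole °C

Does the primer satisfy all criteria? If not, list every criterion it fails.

Fails: length.

Base counts: A=6, T=5, G=4, C=4 (length 19).
length: length 19, outside 17–18 ✗
Tm: Tm = 2·11 + 4·8 = 54°C ✓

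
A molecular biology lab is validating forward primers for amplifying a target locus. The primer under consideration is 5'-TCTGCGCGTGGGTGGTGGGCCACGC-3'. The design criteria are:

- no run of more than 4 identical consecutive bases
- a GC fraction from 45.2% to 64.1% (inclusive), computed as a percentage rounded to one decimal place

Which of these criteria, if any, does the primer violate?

Fails: GC content.

Base counts: A=1, T=5, G=12, C=7 (length 25).
homopolymer run: longest run = 3 ✓
GC content: GC 19/25 = 76.0%, outside 45.2–64.1% ✗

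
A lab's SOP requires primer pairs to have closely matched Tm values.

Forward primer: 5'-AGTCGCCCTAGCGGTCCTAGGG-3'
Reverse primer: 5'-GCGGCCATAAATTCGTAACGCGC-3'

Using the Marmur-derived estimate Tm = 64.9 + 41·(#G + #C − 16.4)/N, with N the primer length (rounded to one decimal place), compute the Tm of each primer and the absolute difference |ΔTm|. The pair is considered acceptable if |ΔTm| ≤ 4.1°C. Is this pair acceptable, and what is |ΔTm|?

|ΔTm| = 3.5°C; the pair is acceptable.

Forward: G+C = 15, N = 22 → Tm = 64.9 + 41·(15 − 16.4)/22 = 62.3°C.
Reverse: G+C = 13, N = 23 → Tm = 64.9 + 41·(13 − 16.4)/23 = 58.8°C.
|ΔTm| = |62.3 − 58.8| = 3.5°C, ≤ 4.1°C.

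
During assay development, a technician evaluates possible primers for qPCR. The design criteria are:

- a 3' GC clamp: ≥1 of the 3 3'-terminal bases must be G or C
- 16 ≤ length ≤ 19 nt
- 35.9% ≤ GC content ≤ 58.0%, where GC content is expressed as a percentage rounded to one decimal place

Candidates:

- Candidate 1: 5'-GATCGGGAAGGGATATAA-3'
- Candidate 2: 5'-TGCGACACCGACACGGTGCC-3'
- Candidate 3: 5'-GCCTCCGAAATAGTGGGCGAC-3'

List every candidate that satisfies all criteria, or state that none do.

Candidate 1 (18 nt, A=7 T=3 G=7 C=1): 3' end TAA has 0 G/C, need ≥1 ✗; length 18 ✓; GC 8/18 = 44.4% ✓ — fails.
Candidate 2 (20 nt, A=4 T=2 G=6 C=8): 3' end GCC has 3 G/C ✓; length 20, outside 16–19 ✗; GC 14/20 = 70.0%, outside 35.9–58.0% ✗ — fails.
Candidate 3 (21 nt, A=5 T=3 G=7 C=6): 3' end GAC has 2 G/C ✓; length 21, outside 16–19 ✗; GC 13/21 = 61.9%, outside 35.9–58.0% ✗ — fails.

None of the candidates satisfy all criteria.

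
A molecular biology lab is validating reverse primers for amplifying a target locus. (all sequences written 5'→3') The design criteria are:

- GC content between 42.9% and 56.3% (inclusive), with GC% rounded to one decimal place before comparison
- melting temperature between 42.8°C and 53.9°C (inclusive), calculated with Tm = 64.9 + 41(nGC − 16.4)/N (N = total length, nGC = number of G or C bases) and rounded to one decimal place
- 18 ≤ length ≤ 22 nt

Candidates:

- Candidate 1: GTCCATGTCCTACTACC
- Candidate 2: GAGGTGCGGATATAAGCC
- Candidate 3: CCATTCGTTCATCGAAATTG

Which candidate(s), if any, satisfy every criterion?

Candidate 2 only.

Candidate 1 (17 nt, A=3 T=5 G=2 C=7): GC 9/17 = 52.9% ✓; Tm = 64.9 + 41·(9 − 16.4)/17 = 47.1°C ✓; length 17, outside 18–22 ✗ — fails.
Candidate 2 (18 nt, A=5 T=3 G=7 C=3): GC 10/18 = 55.6% ✓; Tm = 64.9 + 41·(10 − 16.4)/18 = 50.3°C ✓; length 18 ✓ — passes.
Candidate 3 (20 nt, A=5 T=7 G=3 C=5): GC 8/20 = 40.0%, outside 42.9–56.3% ✗; Tm = 64.9 + 41·(8 − 16.4)/20 = 47.7°C ✓; length 20 ✓ — fails.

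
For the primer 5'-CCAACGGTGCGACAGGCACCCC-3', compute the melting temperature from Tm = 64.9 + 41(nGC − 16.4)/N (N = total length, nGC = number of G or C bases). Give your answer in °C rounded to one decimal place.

64.2°C

Base counts: A=5, T=1, G=6, C=10; G+C = 16, N = 22.
Tm = 64.9 + 41·(16 − 16.4)/22 = 64.9 + -16.40/22 = 64.2°C.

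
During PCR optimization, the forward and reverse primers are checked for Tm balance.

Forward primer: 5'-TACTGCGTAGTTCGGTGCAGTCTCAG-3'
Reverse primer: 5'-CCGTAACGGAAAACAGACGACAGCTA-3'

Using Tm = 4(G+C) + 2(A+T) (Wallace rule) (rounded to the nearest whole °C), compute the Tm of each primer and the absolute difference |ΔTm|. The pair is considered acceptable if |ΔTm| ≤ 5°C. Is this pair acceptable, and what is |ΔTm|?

|ΔTm| = 2°C; the pair is acceptable.

Forward: A=4 T=8 G=8 C=6 → Tm = 2·12 + 4·14 = 80°C.
Reverse: A=11 T=2 G=6 C=7 → Tm = 2·13 + 4·13 = 78°C.
|ΔTm| = |80 − 78| = 2°C, ≤ 5°C.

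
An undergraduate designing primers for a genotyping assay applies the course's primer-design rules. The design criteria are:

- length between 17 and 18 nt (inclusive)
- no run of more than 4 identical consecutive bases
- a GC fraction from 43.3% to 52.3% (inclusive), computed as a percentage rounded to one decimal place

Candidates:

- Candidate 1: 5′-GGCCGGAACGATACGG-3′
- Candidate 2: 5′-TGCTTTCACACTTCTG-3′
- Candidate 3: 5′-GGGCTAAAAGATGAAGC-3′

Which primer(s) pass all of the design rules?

Candidate 1 (16 nt, A=4 T=1 G=7 C=4): length 16, outside 17–18 ✗; longest run = 2 ✓; GC 11/16 = 68.8%, outside 43.3–52.3% ✗ — fails.
Candidate 2 (16 nt, A=2 T=7 G=2 C=5): length 16, outside 17–18 ✗; longest run = 3 ✓; GC 7/16 = 43.8% ✓ — fails.
Candidate 3 (17 nt, A=7 T=2 G=6 C=2): length 17 ✓; longest run = 4 ✓; GC 8/17 = 47.1% ✓ — passes.

Candidate 3 only.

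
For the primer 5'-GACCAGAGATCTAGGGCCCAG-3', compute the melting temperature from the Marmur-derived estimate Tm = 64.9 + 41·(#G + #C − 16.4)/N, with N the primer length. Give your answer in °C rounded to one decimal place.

Base counts: A=6, T=2, G=7, C=6; G+C = 13, N = 21.
Tm = 64.9 + 41·(13 − 16.4)/21 = 64.9 + -139.40/21 = 58.3°C.

58.3°C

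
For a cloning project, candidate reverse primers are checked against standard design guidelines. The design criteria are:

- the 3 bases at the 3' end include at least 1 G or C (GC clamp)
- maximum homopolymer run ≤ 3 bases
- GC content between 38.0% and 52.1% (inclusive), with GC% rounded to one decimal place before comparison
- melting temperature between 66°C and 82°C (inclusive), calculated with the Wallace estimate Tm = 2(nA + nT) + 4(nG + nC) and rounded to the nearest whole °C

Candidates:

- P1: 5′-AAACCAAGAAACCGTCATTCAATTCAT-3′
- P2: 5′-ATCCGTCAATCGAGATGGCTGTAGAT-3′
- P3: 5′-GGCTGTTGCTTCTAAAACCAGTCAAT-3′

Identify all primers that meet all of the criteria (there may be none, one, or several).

P2 only.

P1 (27 nt, A=12 T=6 G=2 C=7): 3' end CAT has 1 G/C ✓; longest run = 3 ✓; GC 9/27 = 33.3%, outside 38.0–52.1% ✗; Tm = 2·18 + 4·9 = 72°C ✓ — fails.
P2 (26 nt, A=7 T=7 G=7 C=5): 3' end GAT has 1 G/C ✓; longest run = 2 ✓; GC 12/26 = 46.2% ✓; Tm = 2·14 + 4·12 = 76°C ✓ — passes.
P3 (26 nt, A=7 T=8 G=5 C=6): 3' end AAT has 0 G/C, need ≥1 ✗; longest run = 4, exceeds 3 ✗; GC 11/26 = 42.3% ✓; Tm = 2·15 + 4·11 = 74°C ✓ — fails.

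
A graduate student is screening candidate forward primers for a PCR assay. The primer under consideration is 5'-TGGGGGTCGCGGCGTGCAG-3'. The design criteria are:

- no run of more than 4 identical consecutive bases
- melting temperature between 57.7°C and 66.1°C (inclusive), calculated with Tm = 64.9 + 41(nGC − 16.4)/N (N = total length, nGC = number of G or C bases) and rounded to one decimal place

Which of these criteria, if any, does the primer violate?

Base counts: A=1, T=3, G=11, C=4 (length 19).
homopolymer run: longest run = 5, exceeds 4 ✗
Tm: Tm = 64.9 + 41·(15 − 16.4)/19 = 61.9°C ✓

Fails: homopolymer run.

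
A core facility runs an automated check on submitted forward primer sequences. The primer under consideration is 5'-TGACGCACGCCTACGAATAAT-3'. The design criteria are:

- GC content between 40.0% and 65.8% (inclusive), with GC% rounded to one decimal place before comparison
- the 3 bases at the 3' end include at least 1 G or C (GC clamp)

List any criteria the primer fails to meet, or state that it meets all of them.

Fails: GC clamp.

Base counts: A=7, T=4, G=4, C=6 (length 21).
GC content: GC 10/21 = 47.6% ✓
GC clamp: 3' end AAT has 0 G/C, need ≥1 ✗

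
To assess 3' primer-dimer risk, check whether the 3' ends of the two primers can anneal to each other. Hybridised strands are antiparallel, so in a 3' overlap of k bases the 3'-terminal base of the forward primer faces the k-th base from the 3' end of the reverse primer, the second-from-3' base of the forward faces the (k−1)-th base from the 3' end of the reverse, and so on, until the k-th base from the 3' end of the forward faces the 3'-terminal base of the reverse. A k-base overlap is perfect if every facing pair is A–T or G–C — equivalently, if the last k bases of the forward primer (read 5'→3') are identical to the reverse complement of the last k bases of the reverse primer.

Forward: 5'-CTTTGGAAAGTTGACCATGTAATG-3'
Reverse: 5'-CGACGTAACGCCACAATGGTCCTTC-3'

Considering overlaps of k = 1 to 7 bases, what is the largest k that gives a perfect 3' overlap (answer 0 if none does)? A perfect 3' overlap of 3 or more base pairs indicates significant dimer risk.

Last 7 bases (5'→3') — forward …TGTAATG, reverse …GTCCTTC.
Reverse complement of the reverse primer's last 7 bases: GAAGGAC; its first k bases are the reverse complement of the reverse primer's last k bases, so a perfect k-base overlap needs the forward primer's last k bases to equal them.
Comparing (forward last k vs required): k=1: G vs G ✓; k=2: TG vs GA ✗; k=3: ATG vs GAA ✗; k=4: AATG vs GAAG ✗; k=5: TAATG vs GAAGG ✗; k=6: GTAATG vs GAAGGA ✗; k=7: TGTAATG vs GAAGGAC ✗.
Only k = 1 is perfect, so the longest perfect 3' overlap is 1.

Longest perfect overlap: 1 complementary base pair; below the dimer-risk threshold (threshold 3).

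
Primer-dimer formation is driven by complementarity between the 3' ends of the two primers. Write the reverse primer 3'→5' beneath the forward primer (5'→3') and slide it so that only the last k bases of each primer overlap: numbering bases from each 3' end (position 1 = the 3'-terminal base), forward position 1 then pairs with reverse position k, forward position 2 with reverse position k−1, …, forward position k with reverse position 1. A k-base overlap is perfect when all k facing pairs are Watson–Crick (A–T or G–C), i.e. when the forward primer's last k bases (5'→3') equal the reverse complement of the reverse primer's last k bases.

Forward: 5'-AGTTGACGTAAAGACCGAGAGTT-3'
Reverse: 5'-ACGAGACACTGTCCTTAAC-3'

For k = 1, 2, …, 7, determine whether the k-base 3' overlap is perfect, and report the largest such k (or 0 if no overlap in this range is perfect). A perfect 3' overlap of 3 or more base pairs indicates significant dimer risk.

Last 7 bases (5'→3') — forward …GAGAGTT, reverse …CCTTAAC.
Reverse complement of the reverse primer's last 7 bases: GTTAAGG; its first k bases are the reverse complement of the reverse primer's last k bases, so a perfect k-base overlap needs the forward primer's last k bases to equal them.
Comparing (forward last k vs required): k=1: T vs G ✗; k=2: TT vs GT ✗; k=3: GTT vs GTT ✓; k=4: AGTT vs GTTA ✗; k=5: GAGTT vs GTTAA ✗; k=6: AGAGTT vs GTTAAG ✗; k=7: GAGAGTT vs GTTAAGG ✗.
Only k = 3 is perfect, so the longest perfect 3' overlap is 3.

Longest perfect overlap: 3 complementary base pairs; significant dimer risk (threshold 3).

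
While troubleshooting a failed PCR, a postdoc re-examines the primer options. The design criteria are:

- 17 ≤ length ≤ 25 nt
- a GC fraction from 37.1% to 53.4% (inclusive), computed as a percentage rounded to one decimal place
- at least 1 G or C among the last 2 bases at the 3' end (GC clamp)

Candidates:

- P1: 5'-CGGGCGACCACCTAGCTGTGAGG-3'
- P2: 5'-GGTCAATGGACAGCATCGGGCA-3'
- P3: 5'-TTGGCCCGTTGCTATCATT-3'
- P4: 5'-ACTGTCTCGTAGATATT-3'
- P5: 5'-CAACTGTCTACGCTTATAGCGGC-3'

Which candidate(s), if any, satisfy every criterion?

P1 (23 nt, A=4 T=3 G=9 C=7): length 23 ✓; GC 16/23 = 69.6%, outside 37.1–53.4% ✗; 3' end GG has 2 G/C ✓ — fails.
P2 (22 nt, A=6 T=3 G=8 C=5): length 22 ✓; GC 13/22 = 59.1%, outside 37.1–53.4% ✗; 3' end CA has 1 G/C ✓ — fails.
P3 (19 nt, A=2 T=8 G=4 C=5): length 19 ✓; GC 9/19 = 47.4% ✓; 3' end TT has 0 G/C, need ≥1 ✗ — fails.
P4 (17 nt, A=4 T=7 G=3 C=3): length 17 ✓; GC 6/17 = 35.3%, outside 37.1–53.4% ✗; 3' end TT has 0 G/C, need ≥1 ✗ — fails.
P5 (23 nt, A=5 T=6 G=5 C=7): length 23 ✓; GC 12/23 = 52.2% ✓; 3' end GC has 2 G/C ✓ — passes.

P5 only.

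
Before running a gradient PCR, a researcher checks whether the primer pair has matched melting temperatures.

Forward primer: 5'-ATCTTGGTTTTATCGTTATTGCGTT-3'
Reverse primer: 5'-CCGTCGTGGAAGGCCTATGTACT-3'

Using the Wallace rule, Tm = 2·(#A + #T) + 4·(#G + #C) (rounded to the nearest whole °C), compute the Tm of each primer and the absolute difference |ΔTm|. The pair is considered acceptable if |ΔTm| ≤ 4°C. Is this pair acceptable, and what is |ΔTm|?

|ΔTm| = 6°C; the pair is not acceptable.

Forward: A=3 T=14 G=5 C=3 → Tm = 2·17 + 4·8 = 66°C.
Reverse: A=4 T=6 G=7 C=6 → Tm = 2·10 + 4·13 = 72°C.
|ΔTm| = |66 − 72| = 6°C, > 4°C.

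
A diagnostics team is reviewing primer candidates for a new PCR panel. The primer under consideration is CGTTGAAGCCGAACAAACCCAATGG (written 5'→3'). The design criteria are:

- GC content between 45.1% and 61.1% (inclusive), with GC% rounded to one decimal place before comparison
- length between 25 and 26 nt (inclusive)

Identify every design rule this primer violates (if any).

Meets all criteria.

Base counts: A=9, T=3, G=6, C=7 (length 25).
GC content: GC 13/25 = 52.0% ✓
length: length 25 ✓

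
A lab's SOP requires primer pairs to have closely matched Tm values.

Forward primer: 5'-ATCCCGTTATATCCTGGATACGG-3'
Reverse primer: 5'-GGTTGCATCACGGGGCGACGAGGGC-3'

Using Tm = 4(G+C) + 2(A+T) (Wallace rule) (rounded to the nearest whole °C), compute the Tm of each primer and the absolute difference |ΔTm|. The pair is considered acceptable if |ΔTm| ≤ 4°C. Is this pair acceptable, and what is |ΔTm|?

|ΔTm| = 18°C; the pair is not acceptable.

Forward: A=5 T=7 G=5 C=6 → Tm = 2·12 + 4·11 = 68°C.
Reverse: A=4 T=3 G=12 C=6 → Tm = 2·7 + 4·18 = 86°C.
|ΔTm| = |68 − 86| = 18°C, > 4°C.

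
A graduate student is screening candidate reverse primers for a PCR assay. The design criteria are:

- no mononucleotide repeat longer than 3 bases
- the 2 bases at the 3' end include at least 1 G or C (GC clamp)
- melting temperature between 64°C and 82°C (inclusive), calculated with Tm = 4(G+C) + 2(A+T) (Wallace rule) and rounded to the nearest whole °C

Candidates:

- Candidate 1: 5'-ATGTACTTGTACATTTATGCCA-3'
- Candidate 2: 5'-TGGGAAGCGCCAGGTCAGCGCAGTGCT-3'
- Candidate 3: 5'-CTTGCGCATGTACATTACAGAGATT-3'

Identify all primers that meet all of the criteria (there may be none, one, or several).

Candidate 1 (22 nt, A=6 T=9 G=3 C=4): longest run = 3 ✓; 3' end CA has 1 G/C ✓; Tm = 2·15 + 4·7 = 58°C, outside 64–82°C ✗ — fails.
Candidate 2 (27 nt, A=5 T=4 G=11 C=7): longest run = 3 ✓; 3' end CT has 1 G/C ✓; Tm = 2·9 + 4·18 = 90°C, outside 64–82°C ✗ — fails.
Candidate 3 (25 nt, A=7 T=8 G=5 C=5): longest run = 2 ✓; 3' end TT has 0 G/C, need ≥1 ✗; Tm = 2·15 + 4·10 = 70°C ✓ — fails.

None of the candidates satisfy all criteria.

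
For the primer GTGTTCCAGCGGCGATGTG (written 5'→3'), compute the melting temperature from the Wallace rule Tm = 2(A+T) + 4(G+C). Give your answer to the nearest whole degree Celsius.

Base counts: A=2, T=5, G=8, C=4 (length 19).
Tm = 2·(2+5) + 4·(8+4) = 2·7 + 4·12 = 14 + 48 = 62°C.

62°C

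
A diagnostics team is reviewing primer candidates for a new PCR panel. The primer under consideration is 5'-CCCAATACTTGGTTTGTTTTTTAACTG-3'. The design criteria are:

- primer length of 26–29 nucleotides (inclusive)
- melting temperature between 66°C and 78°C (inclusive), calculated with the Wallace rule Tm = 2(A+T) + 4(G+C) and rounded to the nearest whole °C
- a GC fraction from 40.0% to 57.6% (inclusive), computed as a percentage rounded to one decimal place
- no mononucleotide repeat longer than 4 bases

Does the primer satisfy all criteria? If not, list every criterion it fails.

Fails: GC content, homopolymer run.

Base counts: A=5, T=13, G=4, C=5 (length 27).
length: length 27 ✓
Tm: Tm = 2·18 + 4·9 = 72°C ✓
GC content: GC 9/27 = 33.3%, outside 40.0–57.6% ✗
homopolymer run: longest run = 6, exceeds 4 ✗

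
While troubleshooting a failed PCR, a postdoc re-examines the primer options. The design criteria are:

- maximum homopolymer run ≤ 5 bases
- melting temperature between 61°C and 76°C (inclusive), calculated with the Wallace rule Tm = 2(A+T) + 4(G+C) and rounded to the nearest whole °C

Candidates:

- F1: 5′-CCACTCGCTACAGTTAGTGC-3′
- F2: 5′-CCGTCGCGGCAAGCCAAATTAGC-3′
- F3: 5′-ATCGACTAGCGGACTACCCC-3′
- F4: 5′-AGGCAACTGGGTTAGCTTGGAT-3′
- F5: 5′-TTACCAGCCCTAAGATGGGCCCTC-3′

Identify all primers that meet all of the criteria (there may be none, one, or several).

F1 (20 nt, A=4 T=5 G=4 C=7): longest run = 2 ✓; Tm = 2·9 + 4·11 = 62°C ✓ — passes.
F2 (23 nt, A=6 T=3 G=6 C=8): longest run = 3 ✓; Tm = 2·9 + 4·14 = 74°C ✓ — passes.
F3 (20 nt, A=5 T=3 G=4 C=8): longest run = 4 ✓; Tm = 2·8 + 4·12 = 64°C ✓ — passes.
F4 (22 nt, A=5 T=6 G=8 C=3): longest run = 3 ✓; Tm = 2·11 + 4·11 = 66°C ✓ — passes.
F5 (24 nt, A=5 T=5 G=5 C=9): longest run = 3 ✓; Tm = 2·10 + 4·14 = 76°C ✓ — passes.

F1, F2, F3, F4 and F5.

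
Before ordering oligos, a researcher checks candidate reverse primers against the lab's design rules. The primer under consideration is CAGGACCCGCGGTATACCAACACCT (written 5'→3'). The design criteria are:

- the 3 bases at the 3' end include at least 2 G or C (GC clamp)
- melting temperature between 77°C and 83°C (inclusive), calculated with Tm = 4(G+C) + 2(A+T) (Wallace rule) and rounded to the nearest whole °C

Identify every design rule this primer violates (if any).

Meets all criteria.

Base counts: A=7, T=3, G=5, C=10 (length 25).
GC clamp: 3' end CCT has 2 G/C ✓
Tm: Tm = 2·10 + 4·15 = 80°C ✓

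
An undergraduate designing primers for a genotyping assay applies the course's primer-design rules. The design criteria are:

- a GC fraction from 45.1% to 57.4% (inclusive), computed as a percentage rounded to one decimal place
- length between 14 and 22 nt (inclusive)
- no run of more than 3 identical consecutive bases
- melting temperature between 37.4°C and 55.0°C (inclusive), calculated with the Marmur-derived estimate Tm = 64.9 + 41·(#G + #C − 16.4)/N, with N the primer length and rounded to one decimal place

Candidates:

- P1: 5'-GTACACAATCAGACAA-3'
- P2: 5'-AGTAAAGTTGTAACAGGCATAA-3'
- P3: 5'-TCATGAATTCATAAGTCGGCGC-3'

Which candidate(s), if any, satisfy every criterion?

P3 only.

P1 (16 nt, A=8 T=2 G=2 C=4): GC 6/16 = 37.5%, outside 45.1–57.4% ✗; length 16 ✓; longest run = 2 ✓; Tm = 64.9 + 41·(6 − 16.4)/16 = 38.3°C ✓ — fails.
P2 (22 nt, A=10 T=5 G=5 C=2): GC 7/22 = 31.8%, outside 45.1–57.4% ✗; length 22 ✓; longest run = 3 ✓; Tm = 64.9 + 41·(7 − 16.4)/22 = 47.4°C ✓ — fails.
P3 (22 nt, A=6 T=6 G=5 C=5): GC 10/22 = 45.5% ✓; length 22 ✓; longest run = 2 ✓; Tm = 64.9 + 41·(10 − 16.4)/22 = 53.0°C ✓ — passes.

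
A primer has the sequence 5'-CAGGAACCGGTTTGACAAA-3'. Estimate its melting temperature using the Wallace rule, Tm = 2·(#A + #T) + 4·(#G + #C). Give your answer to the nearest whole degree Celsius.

Base counts: A=7, T=3, G=5, C=4 (length 19).
Tm = 2·(7+3) + 4·(5+4) = 2·10 + 4·9 = 20 + 36 = 56°C.

56°C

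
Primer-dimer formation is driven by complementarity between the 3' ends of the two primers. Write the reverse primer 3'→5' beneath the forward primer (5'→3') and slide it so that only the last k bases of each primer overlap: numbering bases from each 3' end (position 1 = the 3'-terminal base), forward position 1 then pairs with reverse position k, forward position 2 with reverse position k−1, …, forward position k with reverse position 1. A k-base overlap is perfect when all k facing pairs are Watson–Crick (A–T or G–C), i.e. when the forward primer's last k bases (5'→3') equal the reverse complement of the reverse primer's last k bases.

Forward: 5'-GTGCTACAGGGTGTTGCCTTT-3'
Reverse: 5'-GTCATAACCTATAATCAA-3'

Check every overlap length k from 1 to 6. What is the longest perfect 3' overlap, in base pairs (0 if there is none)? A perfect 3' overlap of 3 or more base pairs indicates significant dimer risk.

Longest perfect overlap: 2 complementary base pairs; below the dimer-risk threshold (threshold 3).

Last 6 bases (5'→3') — forward …GCCTTT, reverse …AATCAA.
Reverse complement of the reverse primer's last 6 bases: TTGATT; its first k bases are the reverse complement of the reverse primer's last k bases, so a perfect k-base overlap needs the forward primer's last k bases to equal them.
Comparing (forward last k vs required): k=1: T vs T ✓; k=2: TT vs TT ✓; k=3: TTT vs TTG ✗; k=4: CTTT vs TTGA ✗; k=5: CCTTT vs TTGAT ✗; k=6: GCCTTT vs TTGATT ✗.
Perfect overlaps at k = 1, 2; the largest is 2.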